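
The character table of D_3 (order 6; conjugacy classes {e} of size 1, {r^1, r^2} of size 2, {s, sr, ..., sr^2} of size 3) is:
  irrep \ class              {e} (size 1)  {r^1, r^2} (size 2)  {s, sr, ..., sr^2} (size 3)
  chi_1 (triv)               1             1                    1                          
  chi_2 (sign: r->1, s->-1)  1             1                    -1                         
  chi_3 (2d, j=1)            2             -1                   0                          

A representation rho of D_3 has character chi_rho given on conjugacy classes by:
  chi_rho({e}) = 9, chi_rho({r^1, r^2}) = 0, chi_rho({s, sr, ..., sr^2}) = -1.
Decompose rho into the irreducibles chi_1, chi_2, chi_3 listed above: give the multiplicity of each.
Multiplicities: chi_1: 1, chi_2: 2, chi_3: 3.

Reasoning: Use <chi_rho, chi> = (1/|G|) sum_C |C| * chi_rho(C) * conj(chi(C)) with |G| = 6 for each irreducible chi in the table:
  <chi_rho, chi_1> = (1/6)[1*(9)*conj(1) + 2*(0)*conj(1) + 3*(-1)*conj(1)]
      = (1/6)[(9) + (0) + (-3)] = 6/6 = 1
  <chi_rho, chi_2> = (1/6)[1*(9)*conj(1) + 2*(0)*conj(1) + 3*(-1)*conj(-1)]
      = (1/6)[(9) + (0) + (3)] = 12/6 = 2
  <chi_rho, chi_3> = (1/6)[1*(9)*conj(2) + 2*(0)*conj(-1) + 3*(-1)*conj(0)]
      = (1/6)[(18) + (0) + (0)] = 18/6 = 3
Dimension check: dim(rho) = sum (mult * dim) = 1*1 + 2*1 + 3*2 = 9 = chi_rho(e) = 9.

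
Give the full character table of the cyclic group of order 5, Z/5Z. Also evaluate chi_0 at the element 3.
Character table of Z/5Z (irreps indexed chi_0,...,chi_4 with chi_k(m) = zeta_5^(k*m), zeta_5 = exp(2*pi*i/5)):
  irrep \ class  {0} (size 1)  {1} (size 1)    {2} (size 1)    {3} (size 1)    {4} (size 1)  
  chi_0          1             1               1               1               1             
  chi_1          1             exp(2*I*pi/5)   exp(4*I*pi/5)   exp(-4*I*pi/5)  exp(-2*I*pi/5)
  chi_2          1             exp(4*I*pi/5)   exp(-2*I*pi/5)  exp(2*I*pi/5)   exp(-4*I*pi/5)
  chi_3          1             exp(-4*I*pi/5)  exp(2*I*pi/5)   exp(-2*I*pi/5)  exp(4*I*pi/5) 
  chi_4          1             exp(-2*I*pi/5)  exp(-4*I*pi/5)  exp(4*I*pi/5)   exp(2*I*pi/5) 

Spot check: chi_0(3) = zeta_5^(0*3) = zeta_5^0 = 1.

Explanation: Z/5Z is abelian, so all 5 irreducible complex representations are 1-dimensional. They are given by chi_k(m) = zeta_5^(k*m) for k = 0,...,4. Row orthogonality: sum_m chi_k(m) conj(chi_l(m)) = 5 * [k = l].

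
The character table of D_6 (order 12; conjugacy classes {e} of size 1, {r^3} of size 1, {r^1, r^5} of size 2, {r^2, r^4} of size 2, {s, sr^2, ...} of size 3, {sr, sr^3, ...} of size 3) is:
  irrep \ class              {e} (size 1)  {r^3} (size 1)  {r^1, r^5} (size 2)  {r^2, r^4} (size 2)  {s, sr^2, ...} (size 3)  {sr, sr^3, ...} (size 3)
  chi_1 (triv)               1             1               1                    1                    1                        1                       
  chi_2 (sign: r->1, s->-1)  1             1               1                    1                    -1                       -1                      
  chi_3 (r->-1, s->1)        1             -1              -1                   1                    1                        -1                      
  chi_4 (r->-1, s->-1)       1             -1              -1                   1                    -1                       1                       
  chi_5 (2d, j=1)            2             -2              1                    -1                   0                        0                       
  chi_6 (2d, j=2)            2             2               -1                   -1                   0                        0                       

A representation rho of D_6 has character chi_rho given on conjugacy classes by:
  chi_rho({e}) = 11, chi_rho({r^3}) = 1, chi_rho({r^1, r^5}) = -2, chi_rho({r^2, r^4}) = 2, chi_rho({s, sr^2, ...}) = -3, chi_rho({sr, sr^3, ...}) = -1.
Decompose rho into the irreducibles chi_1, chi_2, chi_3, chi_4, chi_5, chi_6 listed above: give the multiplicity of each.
Multiplicities: chi_1: 0, chi_2: 2, chi_3: 1, chi_4: 2, chi_5: 1, chi_6: 2.

Explanation: Use <chi_rho, chi> = (1/|G|) sum_C |C| * chi_rho(C) * conj(chi(C)) with |G| = 12 for each irreducible chi in the table:
  <chi_rho, chi_1> = (1/12)[1*(11)*conj(1) + 1*(1)*conj(1) + 2*(-2)*conj(1) + 2*(2)*conj(1) + 3*(-3)*conj(1) + 3*(-1)*conj(1)]
      = (1/12)[(11) + (1) + (-4) + (4) + (-9) + (-3)] = 0/12 = 0
  <chi_rho, chi_2> = (1/12)[1*(11)*conj(1) + 1*(1)*conj(1) + 2*(-2)*conj(1) + 2*(2)*conj(1) + 3*(-3)*conj(-1) + 3*(-1)*conj(-1)]
      = (1/12)[(11) + (1) + (-4) + (4) + (9) + (3)] = 24/12 = 2
  <chi_rho, chi_3> = (1/12)[1*(11)*conj(1) + 1*(1)*conj(-1) + 2*(-2)*conj(-1) + 2*(2)*conj(1) + 3*(-3)*conj(1) + 3*(-1)*conj(-1)]
      = (1/12)[(11) + (-1) + (4) + (4) + (-9) + (3)] = 12/12 = 1
  <chi_rho, chi_4> = (1/12)[1*(11)*conj(1) + 1*(1)*conj(-1) + 2*(-2)*conj(-1) + 2*(2)*conj(1) + 3*(-3)*conj(-1) + 3*(-1)*conj(1)]
      = (1/12)[(11) + (-1) + (4) + (4) + (9) + (-3)] = 24/12 = 2
  <chi_rho, chi_5> = (1/12)[1*(11)*conj(2) + 1*(1)*conj(-2) + 2*(-2)*conj(1) + 2*(2)*conj(-1) + 3*(-3)*conj(0) + 3*(-1)*conj(0)]
      = (1/12)[(22) + (-2) + (-4) + (-4) + (0) + (0)] = 12/12 = 1
  <chi_rho, chi_6> = (1/12)[1*(11)*conj(2) + 1*(1)*conj(2) + 2*(-2)*conj(-1) + 2*(2)*conj(-1) + 3*(-3)*conj(0) + 3*(-1)*conj(0)]
      = (1/12)[(22) + (2) + (4) + (-4) + (0) + (0)] = 24/12 = 2
Dimension check: dim(rho) = sum (mult * dim) = 0*1 + 2*1 + 1*1 + 2*1 + 1*2 + 2*2 = 11 = chi_rho(e) = 11.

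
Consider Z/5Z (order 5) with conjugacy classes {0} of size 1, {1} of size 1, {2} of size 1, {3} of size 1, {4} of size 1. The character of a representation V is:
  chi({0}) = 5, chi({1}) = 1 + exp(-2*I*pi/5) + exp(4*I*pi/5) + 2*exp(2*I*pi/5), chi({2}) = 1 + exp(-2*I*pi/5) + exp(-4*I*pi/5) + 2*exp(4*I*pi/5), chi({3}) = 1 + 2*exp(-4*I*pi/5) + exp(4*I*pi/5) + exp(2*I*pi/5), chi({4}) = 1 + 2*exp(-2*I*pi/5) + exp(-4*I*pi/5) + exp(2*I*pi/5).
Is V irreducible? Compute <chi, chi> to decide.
Not irreducible (reducible): <chi, chi> = 7 > 1.

Details: <chi, chi> = (1/|G|) sum_C |C| * |chi(C)|^2 = (1/5)[1*|5|^2 + 1*|1 + exp(-2*I*pi/5) + exp(4*I*pi/5) + 2*exp(2*I*pi/5)|^2 + 1*|1 + exp(-2*I*pi/5) + exp(-4*I*pi/5) + 2*exp(4*I*pi/5)|^2 + 1*|1 + 2*exp(-4*I*pi/5) + exp(4*I*pi/5) + exp(2*I*pi/5)|^2 + 1*|1 + 2*exp(-2*I*pi/5) + exp(-4*I*pi/5) + exp(2*I*pi/5)|^2]
  = (1/5)[(25) + (7 + 5*exp(-2*I*pi/5) + 4*exp(-4*I*pi/5) + 4*exp(4*I*pi/5) + 5*exp(2*I*pi/5)) + (7 + 4*exp(-2*I*pi/5) + 5*exp(-4*I*pi/5) + 5*exp(4*I*pi/5) + 4*exp(2*I*pi/5)) + (7 + 4*exp(-2*I*pi/5) + 5*exp(-4*I*pi/5) + 5*exp(4*I*pi/5) + 4*exp(2*I*pi/5)) + (7 + 5*exp(-2*I*pi/5) + 4*exp(-4*I*pi/5) + 4*exp(4*I*pi/5) + 5*exp(2*I*pi/5))] = 35/5 = 7.
(Exp terms are combined using exp(i*s)*conj(exp(i*t)) = exp(i*(s-t)), and sums of them are collapsed using the identity that for every m > 1 the m distinct m-th roots of unity sum to 0, e.g. 1 + exp(2*I*pi/3) + exp(-2*I*pi/3) = 0.)
A character is irreducible iff <chi, chi> = 1, so this representation is reducible.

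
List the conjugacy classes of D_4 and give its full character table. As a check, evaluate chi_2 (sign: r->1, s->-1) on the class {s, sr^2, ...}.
Conjugacy classes: {e} of size 1, {r^2} of size 1, {r^1, r^3} of size 2, {s, sr^2, ...} of size 2, {sr, sr^3, ...} of size 2.
Character table:
  irrep \ class              {e} (size 1)  {r^2} (size 1)  {r^1, r^3} (size 2)  {s, sr^2, ...} (size 2)  {sr, sr^3, ...} (size 2)
  chi_1 (triv)               1             1               1                    1                        1                       
  chi_2 (sign: r->1, s->-1)  1             1               1                    -1                       -1                      
  chi_3 (r->-1, s->1)        1             1               -1                   1                        -1                      
  chi_4 (r->-1, s->-1)       1             1               -1                   -1                       1                       
  chi_5 (2d, j=1)            2             -2              0                    0                        0                       

Spot check: chi_2 (sign: r->1, s->-1) on {s, sr^2, ...} = -1.

Reasoning: D_4 has order 2*4 = 8 with 5 conjugacy classes, hence 5 irreducibles. Sum of squared dims 1 + 1 + 1 + 1 + 4 = 8 = |G|. Linear characters come from the abelianisation; the 2-dimensional irreps have character r^k -> 2*cos(2*pi*j*k/4), reflections -> 0.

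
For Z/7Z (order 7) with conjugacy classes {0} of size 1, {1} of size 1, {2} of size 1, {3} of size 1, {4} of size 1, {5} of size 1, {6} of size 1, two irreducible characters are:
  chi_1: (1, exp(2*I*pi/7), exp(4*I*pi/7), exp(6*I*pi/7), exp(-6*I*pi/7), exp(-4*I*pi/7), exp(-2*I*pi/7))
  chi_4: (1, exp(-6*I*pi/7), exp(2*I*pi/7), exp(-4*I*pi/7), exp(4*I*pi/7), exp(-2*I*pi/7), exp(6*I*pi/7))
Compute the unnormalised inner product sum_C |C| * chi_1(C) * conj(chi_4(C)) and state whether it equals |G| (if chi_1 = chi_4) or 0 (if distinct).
Sum = 0; so <chi_1, chi_4> = 0 (distinct irreducibles are orthogonal).

Details: Compute term by term over conjugacy classes (|C| * chi_1(C) * conj(chi_4(C))):
  1*(1)*conj(1) + 1*(exp(2*I*pi/7))*conj(exp(-6*I*pi/7)) + 1*(exp(4*I*pi/7))*conj(exp(2*I*pi/7)) + 1*(exp(6*I*pi/7))*conj(exp(-4*I*pi/7)) + 1*(exp(-6*I*pi/7))*conj(exp(4*I*pi/7)) + 1*(exp(-4*I*pi/7))*conj(exp(-2*I*pi/7)) + 1*(exp(-2*I*pi/7))*conj(exp(6*I*pi/7))
  = (1) + (exp(-6*I*pi/7)) + (exp(2*I*pi/7)) + (exp(-4*I*pi/7)) + (exp(4*I*pi/7)) + (exp(-2*I*pi/7)) + (exp(6*I*pi/7))
  = 0.
(Exp terms are combined using exp(i*s)*conj(exp(i*t)) = exp(i*(s-t)), and sums of them are collapsed using the identity that for every m > 1 the m distinct m-th roots of unity sum to 0, e.g. 1 + exp(2*I*pi/3) + exp(-2*I*pi/3) = 0.)
Dividing by |G| = 7 gives 0/7 = 0, matching the row-orthogonality relation <chi_1, chi_4> = [chi_1 = chi_4].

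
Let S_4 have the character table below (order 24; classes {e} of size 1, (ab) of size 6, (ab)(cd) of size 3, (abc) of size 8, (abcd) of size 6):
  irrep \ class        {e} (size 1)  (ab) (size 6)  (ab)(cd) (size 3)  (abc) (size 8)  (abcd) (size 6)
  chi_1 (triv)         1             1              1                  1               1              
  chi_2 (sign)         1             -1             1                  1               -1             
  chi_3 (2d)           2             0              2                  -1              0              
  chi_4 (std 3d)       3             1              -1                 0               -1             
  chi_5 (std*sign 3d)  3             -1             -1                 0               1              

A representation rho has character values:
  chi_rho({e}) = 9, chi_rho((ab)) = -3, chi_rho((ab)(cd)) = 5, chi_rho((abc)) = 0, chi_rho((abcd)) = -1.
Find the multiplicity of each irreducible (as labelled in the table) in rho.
Multiplicities: chi_1: 0, chi_2: 2, chi_3: 2, chi_4: 0, chi_5: 1.

Proof sketch: Use <chi_rho, chi> = (1/|G|) sum_C |C| * chi_rho(C) * conj(chi(C)) with |G| = 24 for each irreducible chi in the table:
  <chi_rho, chi_1> = (1/24)[1*(9)*conj(1) + 6*(-3)*conj(1) + 3*(5)*conj(1) + 8*(0)*conj(1) + 6*(-1)*conj(1)]
      = (1/24)[(9) + (-18) + (15) + (0) + (-6)] = 0/24 = 0
  <chi_rho, chi_2> = (1/24)[1*(9)*conj(1) + 6*(-3)*conj(-1) + 3*(5)*conj(1) + 8*(0)*conj(1) + 6*(-1)*conj(-1)]
      = (1/24)[(9) + (18) + (15) + (0) + (6)] = 48/24 = 2
  <chi_rho, chi_3> = (1/24)[1*(9)*conj(2) + 6*(-3)*conj(0) + 3*(5)*conj(2) + 8*(0)*conj(-1) + 6*(-1)*conj(0)]
      = (1/24)[(18) + (0) + (30) + (0) + (0)] = 48/24 = 2
  <chi_rho, chi_4> = (1/24)[1*(9)*conj(3) + 6*(-3)*conj(1) + 3*(5)*conj(-1) + 8*(0)*conj(0) + 6*(-1)*conj(-1)]
      = (1/24)[(27) + (-18) + (-15) + (0) + (6)] = 0/24 = 0
  <chi_rho, chi_5> = (1/24)[1*(9)*conj(3) + 6*(-3)*conj(-1) + 3*(5)*conj(-1) + 8*(0)*conj(0) + 6*(-1)*conj(1)]
      = (1/24)[(27) + (18) + (-15) + (0) + (-6)] = 24/24 = 1
Dimension check: dim(rho) = sum (mult * dim) = 0*1 + 2*1 + 2*2 + 0*3 + 1*3 = 9 = chi_rho(e) = 9.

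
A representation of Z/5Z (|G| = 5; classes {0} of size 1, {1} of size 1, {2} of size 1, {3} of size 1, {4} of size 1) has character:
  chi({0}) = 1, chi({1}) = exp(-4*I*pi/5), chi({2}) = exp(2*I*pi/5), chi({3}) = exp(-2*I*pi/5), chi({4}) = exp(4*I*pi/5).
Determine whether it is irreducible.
Irreducible: <chi, chi> = 1.

Solution. <chi, chi> = (1/|G|) sum_C |C| * |chi(C)|^2 = (1/5)[1*|1|^2 + 1*|exp(-4*I*pi/5)|^2 + 1*|exp(2*I*pi/5)|^2 + 1*|exp(-2*I*pi/5)|^2 + 1*|exp(4*I*pi/5)|^2]
  = (1/5)[(1) + (1) + (1) + (1) + (1)] = 5/5 = 1.
(Exp terms are combined using exp(i*s)*conj(exp(i*t)) = exp(i*(s-t)), and sums of them are collapsed using the identity that for every m > 1 the m distinct m-th roots of unity sum to 0, e.g. 1 + exp(2*I*pi/3) + exp(-2*I*pi/3) = 0.)
A character is irreducible iff <chi, chi> = 1, so this representation is irreducible.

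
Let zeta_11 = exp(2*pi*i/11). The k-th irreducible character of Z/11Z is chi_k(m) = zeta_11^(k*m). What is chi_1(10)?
chi_1(10) = zeta_11^10 = exp(-2*I*pi/11)

Justification: chi_1(10) = zeta_11^(1*10) = zeta_11^10. Since zeta_11^11 = 1, this equals zeta_11^10 = exp(2*pi*i*10/11) = exp(-2*I*pi/11).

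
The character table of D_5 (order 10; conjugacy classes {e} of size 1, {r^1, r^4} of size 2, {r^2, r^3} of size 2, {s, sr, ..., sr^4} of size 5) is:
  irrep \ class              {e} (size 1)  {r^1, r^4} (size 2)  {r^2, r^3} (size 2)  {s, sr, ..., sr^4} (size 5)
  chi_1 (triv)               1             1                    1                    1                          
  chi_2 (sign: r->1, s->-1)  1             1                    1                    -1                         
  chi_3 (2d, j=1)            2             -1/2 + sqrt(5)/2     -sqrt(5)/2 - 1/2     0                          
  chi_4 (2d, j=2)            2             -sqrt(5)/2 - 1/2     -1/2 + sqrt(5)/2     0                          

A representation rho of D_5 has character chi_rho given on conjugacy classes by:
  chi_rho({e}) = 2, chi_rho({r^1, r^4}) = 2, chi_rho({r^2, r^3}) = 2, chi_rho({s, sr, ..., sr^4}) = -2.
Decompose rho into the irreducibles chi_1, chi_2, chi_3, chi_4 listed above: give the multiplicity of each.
Multiplicities: chi_1: 0, chi_2: 2, chi_3: 0, chi_4: 0.

Derivation: Use <chi_rho, chi> = (1/|G|) sum_C |C| * chi_rho(C) * conj(chi(C)) with |G| = 10 for each irreducible chi in the table:
  <chi_rho, chi_1> = (1/10)[1*(2)*conj(1) + 2*(2)*conj(1) + 2*(2)*conj(1) + 5*(-2)*conj(1)]
      = (1/10)[(2) + (4) + (4) + (-10)] = 0/10 = 0
  <chi_rho, chi_2> = (1/10)[1*(2)*conj(1) + 2*(2)*conj(1) + 2*(2)*conj(1) + 5*(-2)*conj(-1)]
      = (1/10)[(2) + (4) + (4) + (10)] = 20/10 = 2
  <chi_rho, chi_3> = (1/10)[1*(2)*conj(2) + 2*(2)*conj(-1/2 + sqrt(5)/2) + 2*(2)*conj(-sqrt(5)/2 - 1/2) + 5*(-2)*conj(0)]
      = (1/10)[(4) + (-2 + 2*sqrt(5)) + (-2*sqrt(5) - 2) + (0)] = 0/10 = 0
  <chi_rho, chi_4> = (1/10)[1*(2)*conj(2) + 2*(2)*conj(-sqrt(5)/2 - 1/2) + 2*(2)*conj(-1/2 + sqrt(5)/2) + 5*(-2)*conj(0)]
      = (1/10)[(4) + (-2*sqrt(5) - 2) + (-2 + 2*sqrt(5)) + (0)] = 0/10 = 0
Dimension check: dim(rho) = sum (mult * dim) = 0*1 + 2*1 + 0*2 + 0*2 = 2 = chi_rho(e) = 2.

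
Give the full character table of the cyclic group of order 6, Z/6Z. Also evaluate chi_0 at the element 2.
Character table of Z/6Z (irreps indexed chi_0,...,chi_5 with chi_k(m) = zeta_6^(k*m), zeta_6 = exp(2*pi*i/6)):
  irrep \ class  {0} (size 1)  {1} (size 1)    {2} (size 1)    {3} (size 1)  {4} (size 1)    {5} (size 1)  
  chi_0          1             1               1               1             1               1             
  chi_1          1             exp(I*pi/3)     exp(2*I*pi/3)   -1            exp(-2*I*pi/3)  exp(-I*pi/3)  
  chi_2          1             exp(2*I*pi/3)   exp(-2*I*pi/3)  1             exp(2*I*pi/3)   exp(-2*I*pi/3)
  chi_3          1             -1              1               -1            1               -1            
  chi_4          1             exp(-2*I*pi/3)  exp(2*I*pi/3)   1             exp(-2*I*pi/3)  exp(2*I*pi/3) 
  chi_5          1             exp(-I*pi/3)    exp(-2*I*pi/3)  -1            exp(2*I*pi/3)   exp(I*pi/3)   

Spot check: chi_0(2) = zeta_6^(0*2) = zeta_6^0 = 1.

Details: Z/6Z is abelian, so all 6 irreducible complex representations are 1-dimensional. They are given by chi_k(m) = zeta_6^(k*m) for k = 0,...,5. Row orthogonality: sum_m chi_k(m) conj(chi_l(m)) = 6 * [k = l].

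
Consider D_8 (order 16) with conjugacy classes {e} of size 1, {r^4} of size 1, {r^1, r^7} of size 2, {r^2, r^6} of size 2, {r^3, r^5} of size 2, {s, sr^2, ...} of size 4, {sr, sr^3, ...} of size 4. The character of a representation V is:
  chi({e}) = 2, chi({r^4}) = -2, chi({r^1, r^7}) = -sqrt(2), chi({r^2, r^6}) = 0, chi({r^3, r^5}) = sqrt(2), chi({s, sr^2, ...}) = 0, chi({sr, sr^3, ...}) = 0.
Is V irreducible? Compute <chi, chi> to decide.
Irreducible: <chi, chi> = 1.

Details: <chi, chi> = (1/|G|) sum_C |C| * |chi(C)|^2 = (1/16)[1*|2|^2 + 1*|-2|^2 + 2*|-sqrt(2)|^2 + 2*|0|^2 + 2*|sqrt(2)|^2 + 4*|0|^2 + 4*|0|^2]
  = (1/16)[(4) + (4) + (4) + (0) + (4) + (0) + (0)] = 16/16 = 1.
A character is irreducible iff <chi, chi> = 1, so this representation is irreducible.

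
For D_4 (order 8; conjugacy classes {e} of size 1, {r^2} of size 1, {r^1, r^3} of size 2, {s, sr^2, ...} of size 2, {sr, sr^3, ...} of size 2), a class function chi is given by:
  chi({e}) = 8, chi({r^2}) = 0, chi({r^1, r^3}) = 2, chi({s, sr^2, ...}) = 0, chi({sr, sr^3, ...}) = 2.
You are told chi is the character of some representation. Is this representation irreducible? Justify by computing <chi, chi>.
Not irreducible (reducible): <chi, chi> = 10 > 1.

Reasoning: <chi, chi> = (1/|G|) sum_C |C| * |chi(C)|^2 = (1/8)[1*|8|^2 + 1*|0|^2 + 2*|2|^2 + 2*|0|^2 + 2*|2|^2]
  = (1/8)[(64) + (0) + (8) + (0) + (8)] = 80/8 = 10.
A character is irreducible iff <chi, chi> = 1, so this representation is reducible.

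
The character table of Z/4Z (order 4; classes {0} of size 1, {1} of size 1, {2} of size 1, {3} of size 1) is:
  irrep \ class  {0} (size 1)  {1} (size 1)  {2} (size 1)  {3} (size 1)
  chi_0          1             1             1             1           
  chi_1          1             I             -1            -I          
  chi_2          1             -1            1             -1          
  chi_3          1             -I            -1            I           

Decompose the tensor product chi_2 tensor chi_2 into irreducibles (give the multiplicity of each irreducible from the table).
chi_2 tensor chi_2 = chi_0 (all other irreducibles have multiplicity 0).

Explanation: The character of a tensor product is the pointwise product (chi_2 * chi_2)(C) = chi_2(C) * chi_2(C):
  {0}: (1)*(1), {1}: (-1)*(-1), {2}: (1)*(1), {3}: (-1)*(-1)
so (chi_2 * chi_2) takes values
  {0} -> 1, {1} -> 1, {2} -> 1, {3} -> 1.
Now take the inner product of this character with each irreducible chi from the table, <chi_2*chi_2, chi> = (1/4) sum_C |C| (chi_2*chi_2)(C) conj(chi(C)):
  <chi_2*chi_2, chi_0> = (1/4)[1*(1)*conj(1) + 1*(1)*conj(1) + 1*(1)*conj(1) + 1*(1)*conj(1)]
      = (1/4)[(1) + (1) + (1) + (1)] = 4/4 = 1
  <chi_2*chi_2, chi_1> = (1/4)[1*(1)*conj(1) + 1*(1)*conj(I) + 1*(1)*conj(-1) + 1*(1)*conj(-I)]
      = (1/4)[(1) + (-I) + (-1) + (I)] = 0/4 = 0
  <chi_2*chi_2, chi_2> = (1/4)[1*(1)*conj(1) + 1*(1)*conj(-1) + 1*(1)*conj(1) + 1*(1)*conj(-1)]
      = (1/4)[(1) + (-1) + (1) + (-1)] = 0/4 = 0
  <chi_2*chi_2, chi_3> = (1/4)[1*(1)*conj(1) + 1*(1)*conj(-I) + 1*(1)*conj(-1) + 1*(1)*conj(I)]
      = (1/4)[(1) + (I) + (-1) + (-I)] = 0/4 = 0
(Exp terms are combined using exp(i*s)*conj(exp(i*t)) = exp(i*(s-t)), and sums of them are collapsed using the identity that for every m > 1 the m distinct m-th roots of unity sum to 0, e.g. 1 + exp(2*I*pi/3) + exp(-2*I*pi/3) = 0.)
Hence the multiplicities are chi_0: 1. Dimension check: dim(chi_2)*dim(chi_2) = 1*1 = 1 and sum (mult * dim) = 1*1 = 1.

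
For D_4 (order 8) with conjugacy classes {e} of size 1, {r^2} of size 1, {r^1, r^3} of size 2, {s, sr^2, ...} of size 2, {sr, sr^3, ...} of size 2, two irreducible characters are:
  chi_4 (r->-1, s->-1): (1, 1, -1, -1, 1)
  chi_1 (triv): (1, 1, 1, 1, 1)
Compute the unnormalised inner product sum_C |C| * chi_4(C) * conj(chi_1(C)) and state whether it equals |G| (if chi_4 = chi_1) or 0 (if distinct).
Sum = 0; so <chi_4, chi_1> = 0 (distinct irreducibles are orthogonal).

Explanation: Compute term by term over conjugacy classes (|C| * chi_4(C) * conj(chi_1(C))):
  1*(1)*conj(1) + 1*(1)*conj(1) + 2*(-1)*conj(1) + 2*(-1)*conj(1) + 2*(1)*conj(1)
  = (1) + (1) + (-2) + (-2) + (2)
  = 0.
Dividing by |G| = 8 gives 0/8 = 0, matching the row-orthogonality relation <chi_4, chi_1> = [chi_4 = chi_1].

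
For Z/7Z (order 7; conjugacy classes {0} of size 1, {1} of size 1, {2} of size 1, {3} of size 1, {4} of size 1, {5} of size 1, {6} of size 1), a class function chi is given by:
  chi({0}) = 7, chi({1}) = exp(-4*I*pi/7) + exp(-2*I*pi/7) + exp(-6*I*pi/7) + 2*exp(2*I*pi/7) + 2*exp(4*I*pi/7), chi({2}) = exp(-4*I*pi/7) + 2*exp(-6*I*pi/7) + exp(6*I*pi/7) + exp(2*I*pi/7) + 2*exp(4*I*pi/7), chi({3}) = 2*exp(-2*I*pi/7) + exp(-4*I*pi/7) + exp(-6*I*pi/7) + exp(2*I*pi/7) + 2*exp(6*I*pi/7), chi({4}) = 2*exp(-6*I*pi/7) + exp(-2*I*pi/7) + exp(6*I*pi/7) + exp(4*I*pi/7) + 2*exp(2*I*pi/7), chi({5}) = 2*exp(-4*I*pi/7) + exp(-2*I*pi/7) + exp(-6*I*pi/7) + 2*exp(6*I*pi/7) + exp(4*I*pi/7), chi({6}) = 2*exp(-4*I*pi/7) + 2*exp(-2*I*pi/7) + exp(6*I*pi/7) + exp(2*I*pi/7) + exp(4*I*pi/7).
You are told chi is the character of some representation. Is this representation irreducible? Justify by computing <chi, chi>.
Not irreducible (reducible): <chi, chi> = 11 > 1.

Derivation: <chi, chi> = (1/|G|) sum_C |C| * |chi(C)|^2 = (1/7)[1*|7|^2 + 1*|exp(-4*I*pi/7) + exp(-2*I*pi/7) + exp(-6*I*pi/7) + 2*exp(2*I*pi/7) + 2*exp(4*I*pi/7)|^2 + 1*|exp(-4*I*pi/7) + 2*exp(-6*I*pi/7) + exp(6*I*pi/7) + exp(2*I*pi/7) + 2*exp(4*I*pi/7)|^2 + 1*|2*exp(-2*I*pi/7) + exp(-4*I*pi/7) + exp(-6*I*pi/7) + exp(2*I*pi/7) + 2*exp(6*I*pi/7)|^2 + 1*|2*exp(-6*I*pi/7) + exp(-2*I*pi/7) + exp(6*I*pi/7) + exp(4*I*pi/7) + 2*exp(2*I*pi/7)|^2 + 1*|2*exp(-4*I*pi/7) + exp(-2*I*pi/7) + exp(-6*I*pi/7) + 2*exp(6*I*pi/7) + exp(4*I*pi/7)|^2 + 1*|2*exp(-4*I*pi/7) + 2*exp(-2*I*pi/7) + exp(6*I*pi/7) + exp(2*I*pi/7) + exp(4*I*pi/7)|^2]
  = (1/7)[(49) + (11 + 5*exp(-4*I*pi/7) + 6*exp(-2*I*pi/7) + 8*exp(-6*I*pi/7) + 8*exp(6*I*pi/7) + 6*exp(2*I*pi/7) + 5*exp(4*I*pi/7)) + (11 + 8*exp(-2*I*pi/7) + 6*exp(-4*I*pi/7) + 5*exp(-6*I*pi/7) + 5*exp(6*I*pi/7) + 6*exp(4*I*pi/7) + 8*exp(2*I*pi/7)) + (11 + 8*exp(-4*I*pi/7) + 5*exp(-2*I*pi/7) + 6*exp(-6*I*pi/7) + 6*exp(6*I*pi/7) + 5*exp(2*I*pi/7) + 8*exp(4*I*pi/7)) + (11 + 8*exp(-4*I*pi/7) + 5*exp(-2*I*pi/7) + 6*exp(-6*I*pi/7) + 6*exp(6*I*pi/7) + 5*exp(2*I*pi/7) + 8*exp(4*I*pi/7)) + (11 + 8*exp(-2*I*pi/7) + 6*exp(-4*I*pi/7) + 5*exp(-6*I*pi/7) + 5*exp(6*I*pi/7) + 6*exp(4*I*pi/7) + 8*exp(2*I*pi/7)) + (11 + 5*exp(-4*I*pi/7) + 6*exp(-2*I*pi/7) + 8*exp(-6*I*pi/7) + 8*exp(6*I*pi/7) + 6*exp(2*I*pi/7) + 5*exp(4*I*pi/7))] = 77/7 = 11.
(Exp terms are combined using exp(i*s)*conj(exp(i*t)) = exp(i*(s-t)), and sums of them are collapsed using the identity that for every m > 1 the m distinct m-th roots of unity sum to 0, e.g. 1 + exp(2*I*pi/3) + exp(-2*I*pi/3) = 0.)
A character is irreducible iff <chi, chi> = 1, so this representation is reducible.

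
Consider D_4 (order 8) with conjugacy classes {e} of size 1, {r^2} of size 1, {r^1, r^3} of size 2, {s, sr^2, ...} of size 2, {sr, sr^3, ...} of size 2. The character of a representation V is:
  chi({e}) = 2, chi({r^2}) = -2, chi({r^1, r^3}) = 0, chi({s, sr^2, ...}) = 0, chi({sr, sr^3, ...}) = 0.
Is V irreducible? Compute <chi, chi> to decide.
Irreducible: <chi, chi> = 1.

Argument: <chi, chi> = (1/|G|) sum_C |C| * |chi(C)|^2 = (1/8)[1*|2|^2 + 1*|-2|^2 + 2*|0|^2 + 2*|0|^2 + 2*|0|^2]
  = (1/8)[(4) + (4) + (0) + (0) + (0)] = 8/8 = 1.
A character is irreducible iff <chi, chi> = 1, so this representation is irreducible.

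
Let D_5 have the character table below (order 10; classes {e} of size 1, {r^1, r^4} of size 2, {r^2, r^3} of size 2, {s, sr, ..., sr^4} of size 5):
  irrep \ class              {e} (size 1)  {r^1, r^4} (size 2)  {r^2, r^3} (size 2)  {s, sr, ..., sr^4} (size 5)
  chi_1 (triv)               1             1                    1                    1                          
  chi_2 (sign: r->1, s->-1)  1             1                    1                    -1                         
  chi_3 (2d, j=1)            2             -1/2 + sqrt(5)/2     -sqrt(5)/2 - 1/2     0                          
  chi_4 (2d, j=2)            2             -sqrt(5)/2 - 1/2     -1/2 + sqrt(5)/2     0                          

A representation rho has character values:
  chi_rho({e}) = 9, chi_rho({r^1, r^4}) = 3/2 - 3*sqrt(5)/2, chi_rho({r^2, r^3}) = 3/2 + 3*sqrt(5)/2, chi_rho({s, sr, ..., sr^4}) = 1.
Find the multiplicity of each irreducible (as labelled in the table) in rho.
Multiplicities: chi_1: 2, chi_2: 1, chi_3: 0, chi_4: 3.

Working: Use <chi_rho, chi> = (1/|G|) sum_C |C| * chi_rho(C) * conj(chi(C)) with |G| = 10 for each irreducible chi in the table:
  <chi_rho, chi_1> = (1/10)[1*(9)*conj(1) + 2*(3/2 - 3*sqrt(5)/2)*conj(1) + 2*(3/2 + 3*sqrt(5)/2)*conj(1) + 5*(1)*conj(1)]
      = (1/10)[(9) + (3 - 3*sqrt(5)) + (3 + 3*sqrt(5)) + (5)] = 20/10 = 2
  <chi_rho, chi_2> = (1/10)[1*(9)*conj(1) + 2*(3/2 - 3*sqrt(5)/2)*conj(1) + 2*(3/2 + 3*sqrt(5)/2)*conj(1) + 5*(1)*conj(-1)]
      = (1/10)[(9) + (3 - 3*sqrt(5)) + (3 + 3*sqrt(5)) + (-5)] = 10/10 = 1
  <chi_rho, chi_3> = (1/10)[1*(9)*conj(2) + 2*(3/2 - 3*sqrt(5)/2)*conj(-1/2 + sqrt(5)/2) + 2*(3/2 + 3*sqrt(5)/2)*conj(-sqrt(5)/2 - 1/2) + 5*(1)*conj(0)]
      = (1/10)[(18) + (-9 + 3*sqrt(5)) + (-9 - 3*sqrt(5)) + (0)] = 0/10 = 0
  <chi_rho, chi_4> = (1/10)[1*(9)*conj(2) + 2*(3/2 - 3*sqrt(5)/2)*conj(-sqrt(5)/2 - 1/2) + 2*(3/2 + 3*sqrt(5)/2)*conj(-1/2 + sqrt(5)/2) + 5*(1)*conj(0)]
      = (1/10)[(18) + (6) + (6) + (0)] = 30/10 = 3
Dimension check: dim(rho) = sum (mult * dim) = 2*1 + 1*1 + 0*2 + 3*2 = 9 = chi_rho(e) = 9.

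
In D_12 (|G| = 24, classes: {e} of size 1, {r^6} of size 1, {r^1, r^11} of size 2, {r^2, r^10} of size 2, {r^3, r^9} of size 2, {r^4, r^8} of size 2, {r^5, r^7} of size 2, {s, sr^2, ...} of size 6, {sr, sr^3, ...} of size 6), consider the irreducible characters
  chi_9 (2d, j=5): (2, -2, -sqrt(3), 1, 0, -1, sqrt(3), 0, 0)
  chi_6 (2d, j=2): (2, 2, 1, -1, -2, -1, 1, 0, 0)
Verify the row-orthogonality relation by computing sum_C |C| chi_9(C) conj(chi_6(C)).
Sum = 0; so <chi_9, chi_6> = 0 (distinct irreducibles are orthogonal).

Working: Compute term by term over conjugacy classes (|C| * chi_9(C) * conj(chi_6(C))):
  1*(2)*conj(2) + 1*(-2)*conj(2) + 2*(-sqrt(3))*conj(1) + 2*(1)*conj(-1) + 2*(0)*conj(-2) + 2*(-1)*conj(-1) + 2*(sqrt(3))*conj(1) + 6*(0)*conj(0) + 6*(0)*conj(0)
  = (4) + (-4) + (-2*sqrt(3)) + (-2) + (0) + (2) + (2*sqrt(3)) + (0) + (0)
  = 0.
Dividing by |G| = 24 gives 0/24 = 0, matching the row-orthogonality relation <chi_9, chi_6> = [chi_9 = chi_6].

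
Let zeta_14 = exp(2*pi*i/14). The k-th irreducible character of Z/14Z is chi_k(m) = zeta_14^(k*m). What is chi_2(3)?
chi_2(3) = zeta_14^6 = exp(6*I*pi/7)

Explanation: chi_2(3) = zeta_14^(2*3) = zeta_14^6. Since zeta_14^14 = 1, this equals zeta_14^6 = exp(2*pi*i*6/14) = exp(6*I*pi/7).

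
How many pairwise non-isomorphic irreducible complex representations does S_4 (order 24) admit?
5

Argument: The number of irreducible complex representations of a finite group equals its number of conjugacy classes. Conjugacy classes in S_4 correspond to cycle types, i.e. partitions of 4; there are p(4) = 5 of them, so S_4 (order 24) has exactly 5 irreducible complex representations.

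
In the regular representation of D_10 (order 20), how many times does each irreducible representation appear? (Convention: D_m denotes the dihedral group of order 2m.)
Each irreducible V_i of dimension d_i appears with multiplicity d_i, i.e. rho_reg = (direct sum over all irreducibles V_i) d_i V_i. The irreducible dimensions for D_10 are 1, 1, 1, 1, 2, 2, 2, 2: 4 irreducibles of dimension 1, each with multiplicity 1; 4 irreducibles of dimension 2, each with multiplicity 2. Total dimension 4*1*1 + 4*2*2 = 20 = |G|.

Argument: General theorem: in the regular representation of a finite group G, each irreducible appears with multiplicity equal to its dimension. Check: dim(rho_reg) = sum d_i^2 = 1 + 1 + 1 + 1 + 4 + 4 + 4 + 4 = 20 = |G|.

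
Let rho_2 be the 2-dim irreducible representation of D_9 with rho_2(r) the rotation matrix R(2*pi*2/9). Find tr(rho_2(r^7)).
chi_{rho_2}(r^7) = 2*cos(2*pi*2*7/9) = -2*cos(pi/9)

Details: rho_2(r^7) is rotation by angle 2*pi*2*7/9, whose trace is 2*cos(2*pi*2*7/9) = -2*cos(pi/9).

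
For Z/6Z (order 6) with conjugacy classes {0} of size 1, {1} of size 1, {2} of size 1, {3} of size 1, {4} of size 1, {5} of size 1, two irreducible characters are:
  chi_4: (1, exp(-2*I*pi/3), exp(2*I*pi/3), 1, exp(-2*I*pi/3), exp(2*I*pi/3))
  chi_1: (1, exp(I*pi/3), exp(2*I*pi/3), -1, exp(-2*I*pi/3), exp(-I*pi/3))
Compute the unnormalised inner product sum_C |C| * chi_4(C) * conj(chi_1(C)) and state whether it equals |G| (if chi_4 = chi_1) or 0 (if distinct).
Sum = 0; so <chi_4, chi_1> = 0 (distinct irreducibles are orthogonal).

Details: Compute term by term over conjugacy classes (|C| * chi_4(C) * conj(chi_1(C))):
  1*(1)*conj(1) + 1*(exp(-2*I*pi/3))*conj(exp(I*pi/3)) + 1*(exp(2*I*pi/3))*conj(exp(2*I*pi/3)) + 1*(1)*conj(-1) + 1*(exp(-2*I*pi/3))*conj(exp(-2*I*pi/3)) + 1*(exp(2*I*pi/3))*conj(exp(-I*pi/3))
  = (1) + (-1) + (1) + (-1) + (1) + (-1)
  = 0.
(Exp terms are combined using exp(i*s)*conj(exp(i*t)) = exp(i*(s-t)), and sums of them are collapsed using the identity that for every m > 1 the m distinct m-th roots of unity sum to 0, e.g. 1 + exp(2*I*pi/3) + exp(-2*I*pi/3) = 0.)
Dividing by |G| = 6 gives 0/6 = 0, matching the row-orthogonality relation <chi_4, chi_1> = [chi_4 = chi_1].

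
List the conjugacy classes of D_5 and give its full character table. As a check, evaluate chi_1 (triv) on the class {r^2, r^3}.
Conjugacy classes: {e} of size 1, {r^1, r^4} of size 2, {r^2, r^3} of size 2, {s, sr, ..., sr^4} of size 5.
Character table:
  irrep \ class              {e} (size 1)  {r^1, r^4} (size 2)  {r^2, r^3} (size 2)  {s, sr, ..., sr^4} (size 5)
  chi_1 (triv)               1             1                    1                    1                          
  chi_2 (sign: r->1, s->-1)  1             1                    1                    -1                         
  chi_3 (2d, j=1)            2             -1/2 + sqrt(5)/2     -sqrt(5)/2 - 1/2     0                          
  chi_4 (2d, j=2)            2             -sqrt(5)/2 - 1/2     -1/2 + sqrt(5)/2     0                          

Spot check: chi_1 (triv) on {r^2, r^3} = 1.

Derivation: D_5 has order 2*5 = 10 with 4 conjugacy classes, hence 4 irreducibles. Sum of squared dims 1 + 1 + 4 + 4 = 10 = |G|. Linear characters come from the abelianisation; the 2-dimensional irreps have character r^k -> 2*cos(2*pi*j*k/5), reflections -> 0.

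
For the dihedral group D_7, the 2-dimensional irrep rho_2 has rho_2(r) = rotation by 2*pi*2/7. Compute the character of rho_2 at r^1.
chi_{rho_2}(r^1) = 2*cos(2*pi*2*1/7) = -2*cos(3*pi/7)

Solution. rho_2(r^1) is rotation by angle 2*pi*2*1/7, whose trace is 2*cos(2*pi*2*1/7) = -2*cos(3*pi/7).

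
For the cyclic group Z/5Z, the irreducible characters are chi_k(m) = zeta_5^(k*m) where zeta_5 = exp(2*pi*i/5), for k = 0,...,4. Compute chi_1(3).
chi_1(3) = zeta_5^3 = exp(-4*I*pi/5)

Details: chi_1(3) = zeta_5^(1*3) = zeta_5^3. Since zeta_5^5 = 1, this equals zeta_5^3 = exp(2*pi*i*3/5) = exp(-4*I*pi/5).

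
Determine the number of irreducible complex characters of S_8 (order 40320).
22

Details: The number of irreducible complex representations of a finite group equals its number of conjugacy classes. Conjugacy classes in S_8 correspond to cycle types, i.e. partitions of 8; there are p(8) = 22 of them, so S_8 (order 40320) has exactly 22 irreducible complex representations.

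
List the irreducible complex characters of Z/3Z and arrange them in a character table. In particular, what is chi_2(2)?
Character table of Z/3Z (irreps indexed chi_0,...,chi_2 with chi_k(m) = zeta_3^(k*m), zeta_3 = exp(2*pi*i/3)):
  irrep \ class  {0} (size 1)  {1} (size 1)    {2} (size 1)  
  chi_0          1             1               1             
  chi_1          1             exp(2*I*pi/3)   exp(-2*I*pi/3)
  chi_2          1             exp(-2*I*pi/3)  exp(2*I*pi/3) 

Spot check: chi_2(2) = zeta_3^(2*2) = zeta_3^4 = exp(2*I*pi/3).

Reasoning: Z/3Z is abelian, so all 3 irreducible complex representations are 1-dimensional. They are given by chi_k(m) = zeta_3^(k*m) for k = 0,...,2. Row orthogonality: sum_m chi_k(m) conj(chi_l(m)) = 3 * [k = l].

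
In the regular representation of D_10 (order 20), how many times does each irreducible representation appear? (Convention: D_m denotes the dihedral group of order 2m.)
Each irreducible V_i of dimension d_i appears with multiplicity d_i, i.e. rho_reg = (direct sum over all irreducibles V_i) d_i V_i. The irreducible dimensions for D_10 are 1, 1, 1, 1, 2, 2, 2, 2: 4 irreducibles of dimension 1, each with multiplicity 1; 4 irreducibles of dimension 2, each with multiplicity 2. Total dimension 4*1*1 + 4*2*2 = 20 = |G|.

Working: General theorem: in the regular representation of a finite group G, each irreducible appears with multiplicity equal to its dimension. Check: dim(rho_reg) = sum d_i^2 = 1 + 1 + 1 + 1 + 4 + 4 + 4 + 4 = 20 = |G|.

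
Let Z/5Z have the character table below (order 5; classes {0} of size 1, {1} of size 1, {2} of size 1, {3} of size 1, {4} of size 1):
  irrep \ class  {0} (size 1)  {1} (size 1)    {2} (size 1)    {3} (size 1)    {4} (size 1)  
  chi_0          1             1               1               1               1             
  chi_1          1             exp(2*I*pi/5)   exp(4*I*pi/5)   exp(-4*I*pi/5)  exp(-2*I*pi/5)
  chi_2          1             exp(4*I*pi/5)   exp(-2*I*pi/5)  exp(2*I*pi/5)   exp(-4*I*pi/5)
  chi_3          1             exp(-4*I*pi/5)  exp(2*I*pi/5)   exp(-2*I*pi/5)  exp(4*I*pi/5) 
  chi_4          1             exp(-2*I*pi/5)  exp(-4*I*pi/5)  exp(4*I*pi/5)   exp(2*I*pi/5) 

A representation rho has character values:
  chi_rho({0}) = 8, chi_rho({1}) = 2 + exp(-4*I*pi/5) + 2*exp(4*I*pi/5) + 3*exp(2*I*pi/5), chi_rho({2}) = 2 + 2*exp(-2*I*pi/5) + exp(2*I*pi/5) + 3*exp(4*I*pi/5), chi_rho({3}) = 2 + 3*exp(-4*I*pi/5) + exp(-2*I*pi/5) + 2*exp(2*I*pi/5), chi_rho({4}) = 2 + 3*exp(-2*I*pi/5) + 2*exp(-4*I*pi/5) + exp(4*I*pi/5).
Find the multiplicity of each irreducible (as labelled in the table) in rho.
Multiplicities: chi_0: 2, chi_1: 3, chi_2: 2, chi_3: 1, chi_4: 0.

Derivation: Use <chi_rho, chi> = (1/|G|) sum_C |C| * chi_rho(C) * conj(chi(C)) with |G| = 5 for each irreducible chi in the table:
  <chi_rho, chi_0> = (1/5)[1*(8)*conj(1) + 1*(2 + exp(-4*I*pi/5) + 2*exp(4*I*pi/5) + 3*exp(2*I*pi/5))*conj(1) + 1*(2 + 2*exp(-2*I*pi/5) + exp(2*I*pi/5) + 3*exp(4*I*pi/5))*conj(1) + 1*(2 + 3*exp(-4*I*pi/5) + exp(-2*I*pi/5) + 2*exp(2*I*pi/5))*conj(1) + 1*(2 + 3*exp(-2*I*pi/5) + 2*exp(-4*I*pi/5) + exp(4*I*pi/5))*conj(1)]
      = (1/5)[(8) + (2 + exp(-4*I*pi/5) + 2*exp(4*I*pi/5) + 3*exp(2*I*pi/5)) + (2 + 2*exp(-2*I*pi/5) + exp(2*I*pi/5) + 3*exp(4*I*pi/5)) + (2 + 3*exp(-4*I*pi/5) + exp(-2*I*pi/5) + 2*exp(2*I*pi/5)) + (2 + 3*exp(-2*I*pi/5) + 2*exp(-4*I*pi/5) + exp(4*I*pi/5))] = 10/5 = 2
  <chi_rho, chi_1> = (1/5)[1*(8)*conj(1) + 1*(2 + exp(-4*I*pi/5) + 2*exp(4*I*pi/5) + 3*exp(2*I*pi/5))*conj(exp(2*I*pi/5)) + 1*(2 + 2*exp(-2*I*pi/5) + exp(2*I*pi/5) + 3*exp(4*I*pi/5))*conj(exp(4*I*pi/5)) + 1*(2 + 3*exp(-4*I*pi/5) + exp(-2*I*pi/5) + 2*exp(2*I*pi/5))*conj(exp(-4*I*pi/5)) + 1*(2 + 3*exp(-2*I*pi/5) + 2*exp(-4*I*pi/5) + exp(4*I*pi/5))*conj(exp(-2*I*pi/5))]
      = (1/5)[(8) + (3 + 2*exp(-2*I*pi/5) + exp(4*I*pi/5) + 2*exp(2*I*pi/5)) + (3 + 2*exp(-4*I*pi/5) + exp(-2*I*pi/5) + 2*exp(4*I*pi/5)) + (3 + 2*exp(-4*I*pi/5) + exp(2*I*pi/5) + 2*exp(4*I*pi/5)) + (3 + 2*exp(-2*I*pi/5) + exp(-4*I*pi/5) + 2*exp(2*I*pi/5))] = 15/5 = 3
  <chi_rho, chi_2> = (1/5)[1*(8)*conj(1) + 1*(2 + exp(-4*I*pi/5) + 2*exp(4*I*pi/5) + 3*exp(2*I*pi/5))*conj(exp(4*I*pi/5)) + 1*(2 + 2*exp(-2*I*pi/5) + exp(2*I*pi/5) + 3*exp(4*I*pi/5))*conj(exp(-2*I*pi/5)) + 1*(2 + 3*exp(-4*I*pi/5) + exp(-2*I*pi/5) + 2*exp(2*I*pi/5))*conj(exp(2*I*pi/5)) + 1*(2 + 3*exp(-2*I*pi/5) + 2*exp(-4*I*pi/5) + exp(4*I*pi/5))*conj(exp(-4*I*pi/5))]
      = (1/5)[(8) + (2 + 3*exp(-2*I*pi/5) + 2*exp(-4*I*pi/5) + exp(2*I*pi/5)) + (2 + 3*exp(-4*I*pi/5) + exp(4*I*pi/5) + 2*exp(2*I*pi/5)) + (2 + 2*exp(-2*I*pi/5) + exp(-4*I*pi/5) + 3*exp(4*I*pi/5)) + (2 + exp(-2*I*pi/5) + 2*exp(4*I*pi/5) + 3*exp(2*I*pi/5))] = 10/5 = 2
  <chi_rho, chi_3> = (1/5)[1*(8)*conj(1) + 1*(2 + exp(-4*I*pi/5) + 2*exp(4*I*pi/5) + 3*exp(2*I*pi/5))*conj(exp(-4*I*pi/5)) + 1*(2 + 2*exp(-2*I*pi/5) + exp(2*I*pi/5) + 3*exp(4*I*pi/5))*conj(exp(2*I*pi/5)) + 1*(2 + 3*exp(-4*I*pi/5) + exp(-2*I*pi/5) + 2*exp(2*I*pi/5))*conj(exp(-2*I*pi/5)) + 1*(2 + 3*exp(-2*I*pi/5) + 2*exp(-4*I*pi/5) + exp(4*I*pi/5))*conj(exp(4*I*pi/5))]
      = (1/5)[(8) + (1 + 2*exp(-2*I*pi/5) + 3*exp(-4*I*pi/5) + 2*exp(4*I*pi/5)) + (1 + 2*exp(-2*I*pi/5) + 2*exp(-4*I*pi/5) + 3*exp(2*I*pi/5)) + (1 + 3*exp(-2*I*pi/5) + 2*exp(4*I*pi/5) + 2*exp(2*I*pi/5)) + (1 + 2*exp(-4*I*pi/5) + 3*exp(4*I*pi/5) + 2*exp(2*I*pi/5))] = 5/5 = 1
  <chi_rho, chi_4> = (1/5)[1*(8)*conj(1) + 1*(2 + exp(-4*I*pi/5) + 2*exp(4*I*pi/5) + 3*exp(2*I*pi/5))*conj(exp(-2*I*pi/5)) + 1*(2 + 2*exp(-2*I*pi/5) + exp(2*I*pi/5) + 3*exp(4*I*pi/5))*conj(exp(-4*I*pi/5)) + 1*(2 + 3*exp(-4*I*pi/5) + exp(-2*I*pi/5) + 2*exp(2*I*pi/5))*conj(exp(4*I*pi/5)) + 1*(2 + 3*exp(-2*I*pi/5) + 2*exp(-4*I*pi/5) + exp(4*I*pi/5))*conj(exp(2*I*pi/5))]
      = (1/5)[(8) + (2*exp(-4*I*pi/5) + exp(-2*I*pi/5) + 3*exp(4*I*pi/5) + 2*exp(2*I*pi/5)) + (3*exp(-2*I*pi/5) + exp(-4*I*pi/5) + 2*exp(4*I*pi/5) + 2*exp(2*I*pi/5)) + (2*exp(-2*I*pi/5) + 2*exp(-4*I*pi/5) + exp(4*I*pi/5) + 3*exp(2*I*pi/5)) + (2*exp(-2*I*pi/5) + 3*exp(-4*I*pi/5) + exp(2*I*pi/5) + 2*exp(4*I*pi/5))] = 0/5 = 0
(Exp terms are combined using exp(i*s)*conj(exp(i*t)) = exp(i*(s-t)), and sums of them are collapsed using the identity that for every m > 1 the m distinct m-th roots of unity sum to 0, e.g. 1 + exp(2*I*pi/3) + exp(-2*I*pi/3) = 0.)
Dimension check: dim(rho) = sum (mult * dim) = 2*1 + 3*1 + 2*1 + 1*1 + 0*1 = 8 = chi_rho(e) = 8.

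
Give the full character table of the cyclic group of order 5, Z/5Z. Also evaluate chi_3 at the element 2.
Character table of Z/5Z (irreps indexed chi_0,...,chi_4 with chi_k(m) = zeta_5^(k*m), zeta_5 = exp(2*pi*i/5)):
  irrep \ class  {0} (size 1)  {1} (size 1)    {2} (size 1)    {3} (size 1)    {4} (size 1)  
  chi_0          1             1               1               1               1             
  chi_1          1             exp(2*I*pi/5)   exp(4*I*pi/5)   exp(-4*I*pi/5)  exp(-2*I*pi/5)
  chi_2          1             exp(4*I*pi/5)   exp(-2*I*pi/5)  exp(2*I*pi/5)   exp(-4*I*pi/5)
  chi_3          1             exp(-4*I*pi/5)  exp(2*I*pi/5)   exp(-2*I*pi/5)  exp(4*I*pi/5) 
  chi_4          1             exp(-2*I*pi/5)  exp(-4*I*pi/5)  exp(4*I*pi/5)   exp(2*I*pi/5) 

Spot check: chi_3(2) = zeta_5^(3*2) = zeta_5^6 = exp(2*I*pi/5).

Justification: Z/5Z is abelian, so all 5 irreducible complex representations are 1-dimensional. They are given by chi_k(m) = zeta_5^(k*m) for k = 0,...,4. Row orthogonality: sum_m chi_k(m) conj(chi_l(m)) = 5 * [k = l].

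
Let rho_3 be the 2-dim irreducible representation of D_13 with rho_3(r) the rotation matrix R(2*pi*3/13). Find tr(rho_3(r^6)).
chi_{rho_3}(r^6) = 2*cos(2*pi*3*6/13) = -2*cos(3*pi/13)

Argument: rho_3(r^6) is rotation by angle 2*pi*3*6/13, whose trace is 2*cos(2*pi*3*6/13) = -2*cos(3*pi/13).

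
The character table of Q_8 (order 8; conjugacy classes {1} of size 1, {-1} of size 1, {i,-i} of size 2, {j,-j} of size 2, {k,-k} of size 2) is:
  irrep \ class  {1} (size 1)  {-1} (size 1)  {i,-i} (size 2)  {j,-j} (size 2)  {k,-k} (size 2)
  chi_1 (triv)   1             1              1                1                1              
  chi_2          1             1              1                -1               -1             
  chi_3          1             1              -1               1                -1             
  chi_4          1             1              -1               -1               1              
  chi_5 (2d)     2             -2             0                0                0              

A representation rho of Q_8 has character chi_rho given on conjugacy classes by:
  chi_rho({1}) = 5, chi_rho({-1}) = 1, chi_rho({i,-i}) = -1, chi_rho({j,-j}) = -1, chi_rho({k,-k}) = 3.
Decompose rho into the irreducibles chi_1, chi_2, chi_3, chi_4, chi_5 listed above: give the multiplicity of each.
Multiplicities: chi_1: 1, chi_2: 0, chi_3: 0, chi_4: 2, chi_5: 1.

Working: Use <chi_rho, chi> = (1/|G|) sum_C |C| * chi_rho(C) * conj(chi(C)) with |G| = 8 for each irreducible chi in the table:
  <chi_rho, chi_1> = (1/8)[1*(5)*conj(1) + 1*(1)*conj(1) + 2*(-1)*conj(1) + 2*(-1)*conj(1) + 2*(3)*conj(1)]
      = (1/8)[(5) + (1) + (-2) + (-2) + (6)] = 8/8 = 1
  <chi_rho, chi_2> = (1/8)[1*(5)*conj(1) + 1*(1)*conj(1) + 2*(-1)*conj(1) + 2*(-1)*conj(-1) + 2*(3)*conj(-1)]
      = (1/8)[(5) + (1) + (-2) + (2) + (-6)] = 0/8 = 0
  <chi_rho, chi_3> = (1/8)[1*(5)*conj(1) + 1*(1)*conj(1) + 2*(-1)*conj(-1) + 2*(-1)*conj(1) + 2*(3)*conj(-1)]
      = (1/8)[(5) + (1) + (2) + (-2) + (-6)] = 0/8 = 0
  <chi_rho, chi_4> = (1/8)[1*(5)*conj(1) + 1*(1)*conj(1) + 2*(-1)*conj(-1) + 2*(-1)*conj(-1) + 2*(3)*conj(1)]
      = (1/8)[(5) + (1) + (2) + (2) + (6)] = 16/8 = 2
  <chi_rho, chi_5> = (1/8)[1*(5)*conj(2) + 1*(1)*conj(-2) + 2*(-1)*conj(0) + 2*(-1)*conj(0) + 2*(3)*conj(0)]
      = (1/8)[(10) + (-2) + (0) + (0) + (0)] = 8/8 = 1
Dimension check: dim(rho) = sum (mult * dim) = 1*1 + 0*1 + 0*1 + 2*1 + 1*2 = 5 = chi_rho(e) = 5.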